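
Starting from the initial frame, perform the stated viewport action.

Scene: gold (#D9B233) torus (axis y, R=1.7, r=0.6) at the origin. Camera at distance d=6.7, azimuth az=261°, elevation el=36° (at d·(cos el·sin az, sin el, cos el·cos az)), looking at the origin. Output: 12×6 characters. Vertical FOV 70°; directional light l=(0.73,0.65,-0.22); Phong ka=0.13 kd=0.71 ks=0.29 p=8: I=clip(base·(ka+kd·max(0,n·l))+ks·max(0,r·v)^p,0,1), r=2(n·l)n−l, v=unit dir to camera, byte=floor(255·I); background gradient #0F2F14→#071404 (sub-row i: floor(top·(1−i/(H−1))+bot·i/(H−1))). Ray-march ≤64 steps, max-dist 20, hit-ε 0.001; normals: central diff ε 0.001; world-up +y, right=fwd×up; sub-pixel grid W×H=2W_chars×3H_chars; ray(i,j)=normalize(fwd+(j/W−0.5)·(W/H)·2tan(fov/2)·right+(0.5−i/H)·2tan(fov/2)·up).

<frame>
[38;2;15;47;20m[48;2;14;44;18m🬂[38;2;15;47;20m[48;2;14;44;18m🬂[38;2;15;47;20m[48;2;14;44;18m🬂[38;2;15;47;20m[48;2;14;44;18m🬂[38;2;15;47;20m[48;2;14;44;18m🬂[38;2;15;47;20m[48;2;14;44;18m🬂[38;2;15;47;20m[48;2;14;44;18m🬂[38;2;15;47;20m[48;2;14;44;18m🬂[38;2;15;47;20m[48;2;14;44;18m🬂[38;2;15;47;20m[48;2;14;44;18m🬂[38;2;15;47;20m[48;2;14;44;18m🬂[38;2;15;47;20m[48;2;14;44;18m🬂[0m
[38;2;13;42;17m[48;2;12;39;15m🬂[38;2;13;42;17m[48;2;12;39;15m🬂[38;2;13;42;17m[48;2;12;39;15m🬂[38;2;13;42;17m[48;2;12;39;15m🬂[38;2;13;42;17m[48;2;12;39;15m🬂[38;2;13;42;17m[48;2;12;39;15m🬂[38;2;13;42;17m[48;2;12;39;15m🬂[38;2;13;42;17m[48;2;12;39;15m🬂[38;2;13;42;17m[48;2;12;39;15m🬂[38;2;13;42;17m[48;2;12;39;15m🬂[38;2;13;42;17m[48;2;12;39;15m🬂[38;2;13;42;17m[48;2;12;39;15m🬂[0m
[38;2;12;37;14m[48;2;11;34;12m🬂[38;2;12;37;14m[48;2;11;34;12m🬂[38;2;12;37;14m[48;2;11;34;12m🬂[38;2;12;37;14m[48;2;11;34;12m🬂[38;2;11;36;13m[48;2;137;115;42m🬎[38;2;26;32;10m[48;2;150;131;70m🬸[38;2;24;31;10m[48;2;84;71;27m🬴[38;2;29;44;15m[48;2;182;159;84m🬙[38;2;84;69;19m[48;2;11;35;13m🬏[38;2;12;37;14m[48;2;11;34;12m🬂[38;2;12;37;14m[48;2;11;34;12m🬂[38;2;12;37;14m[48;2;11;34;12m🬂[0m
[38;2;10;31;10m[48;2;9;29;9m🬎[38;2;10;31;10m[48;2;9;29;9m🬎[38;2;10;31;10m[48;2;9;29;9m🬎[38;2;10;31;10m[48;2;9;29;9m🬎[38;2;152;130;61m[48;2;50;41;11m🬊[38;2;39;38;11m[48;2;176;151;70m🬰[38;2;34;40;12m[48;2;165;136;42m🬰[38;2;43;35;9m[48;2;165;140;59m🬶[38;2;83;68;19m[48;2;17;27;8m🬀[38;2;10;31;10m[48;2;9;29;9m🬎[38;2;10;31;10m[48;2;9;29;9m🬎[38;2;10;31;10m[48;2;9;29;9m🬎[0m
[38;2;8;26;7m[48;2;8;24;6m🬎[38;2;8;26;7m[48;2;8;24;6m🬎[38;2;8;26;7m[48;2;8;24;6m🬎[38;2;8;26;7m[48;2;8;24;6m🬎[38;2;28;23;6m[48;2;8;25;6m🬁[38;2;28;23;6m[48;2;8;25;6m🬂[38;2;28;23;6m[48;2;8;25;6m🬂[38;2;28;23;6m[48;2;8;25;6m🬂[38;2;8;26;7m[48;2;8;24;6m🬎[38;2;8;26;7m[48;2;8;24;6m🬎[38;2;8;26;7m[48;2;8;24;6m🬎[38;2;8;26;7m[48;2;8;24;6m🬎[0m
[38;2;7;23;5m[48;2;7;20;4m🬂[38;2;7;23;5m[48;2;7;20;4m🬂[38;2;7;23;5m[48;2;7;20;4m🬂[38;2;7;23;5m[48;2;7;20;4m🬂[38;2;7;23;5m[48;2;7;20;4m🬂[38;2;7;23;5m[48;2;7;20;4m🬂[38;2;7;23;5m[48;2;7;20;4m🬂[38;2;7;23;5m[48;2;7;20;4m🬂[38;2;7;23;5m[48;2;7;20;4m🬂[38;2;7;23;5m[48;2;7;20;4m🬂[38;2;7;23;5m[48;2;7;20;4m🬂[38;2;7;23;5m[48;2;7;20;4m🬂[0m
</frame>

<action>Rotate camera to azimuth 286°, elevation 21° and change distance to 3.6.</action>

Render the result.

<frame>
[38;2;15;47;20m[48;2;14;44;18m🬂[38;2;15;47;20m[48;2;14;44;18m🬂[38;2;15;47;20m[48;2;14;44;18m🬂[38;2;15;47;20m[48;2;14;44;18m🬂[38;2;15;47;20m[48;2;14;44;18m🬂[38;2;15;47;20m[48;2;14;44;18m🬂[38;2;15;47;20m[48;2;14;44;18m🬂[38;2;15;47;20m[48;2;14;44;18m🬂[38;2;15;47;20m[48;2;14;44;18m🬂[38;2;15;47;20m[48;2;14;44;18m🬂[38;2;15;47;20m[48;2;14;44;18m🬂[38;2;15;47;20m[48;2;14;44;18m🬂[0m
[38;2;13;42;17m[48;2;12;39;15m🬂[38;2;13;42;17m[48;2;12;39;15m🬂[38;2;13;42;17m[48;2;12;39;15m🬂[38;2;13;42;17m[48;2;12;39;15m🬂[38;2;13;42;17m[48;2;12;39;15m🬂[38;2;13;42;17m[48;2;12;39;15m🬂[38;2;13;42;17m[48;2;12;39;15m🬂[38;2;13;42;17m[48;2;12;39;15m🬂[38;2;13;42;17m[48;2;12;39;15m🬂[38;2;13;42;17m[48;2;12;39;15m🬂[38;2;13;42;17m[48;2;12;39;15m🬂[38;2;13;42;17m[48;2;12;39;15m🬂[0m
[38;2;12;37;14m[48;2;11;34;12m🬂[38;2;12;37;14m[48;2;11;34;12m🬂[38;2;11;36;13m[48;2;130;109;36m🬆[38;2;12;37;14m[48;2;155;133;59m🬂[38;2;29;35;12m[48;2;114;100;56m🬸[38;2;24;25;7m[48;2;150;128;55m🬺[38;2;153;131;61m[48;2;28;23;6m🬂[38;2;21;28;9m[48;2;45;37;14m🬴[38;2;27;41;14m[48;2;143;124;63m🬒[38;2;12;37;14m[48;2;147;123;45m🬂[38;2;117;97;31m[48;2;11;35;13m🬏[38;2;12;37;14m[48;2;11;34;12m🬂[0m
[38;2;10;31;10m[48;2;9;29;9m🬎[38;2;27;27;7m[48;2;73;60;17m🬺[38;2;102;85;30m[48;2;45;37;10m🬂[38;2;145;124;55m[48;2;61;51;17m🬂[38;2;135;115;49m[48;2;48;40;11m🬎[38;2;144;124;58m[48;2;45;37;11m🬌[38;2;36;36;11m[48;2;144;127;73m🬰[38;2;140;119;49m[48;2;51;42;12m🬎[38;2;137;117;51m[48;2;59;49;16m🬆[38;2;122;103;41m[48;2;52;43;13m🬂[38;2;80;66;20m[48;2;38;31;8m🬂[38;2;9;31;10m[48;2;28;23;6m🬨[0m
[38;2;8;26;7m[48;2;8;24;6m🬎[38;2;28;23;6m[48;2;8;25;6m🬨[38;2;28;23;6m[48;2;28;23;6m [38;2;28;23;6m[48;2;28;23;6m [38;2;28;23;6m[48;2;28;23;6m [38;2;28;23;6m[48;2;28;23;6m [38;2;28;23;6m[48;2;28;23;6m [38;2;28;23;6m[48;2;28;23;6m [38;2;28;23;6m[48;2;28;23;6m [38;2;28;23;6m[48;2;28;23;6m [38;2;28;23;6m[48;2;28;23;6m [38;2;28;23;6m[48;2;8;25;6m🬀[0m
[38;2;7;23;5m[48;2;7;20;4m🬂[38;2;7;23;5m[48;2;7;20;4m🬂[38;2;28;23;6m[48;2;7;20;4m🬂[38;2;28;23;6m[48;2;7;20;4m🬎[38;2;28;23;6m[48;2;28;23;6m [38;2;28;23;6m[48;2;28;23;6m [38;2;28;23;6m[48;2;28;23;6m [38;2;28;23;6m[48;2;28;23;6m [38;2;28;23;6m[48;2;7;20;4m🬝[38;2;28;23;6m[48;2;7;20;4m🬆[38;2;28;23;6m[48;2;7;21;4m🬀[38;2;7;23;5m[48;2;7;20;4m🬂[0m
</frame>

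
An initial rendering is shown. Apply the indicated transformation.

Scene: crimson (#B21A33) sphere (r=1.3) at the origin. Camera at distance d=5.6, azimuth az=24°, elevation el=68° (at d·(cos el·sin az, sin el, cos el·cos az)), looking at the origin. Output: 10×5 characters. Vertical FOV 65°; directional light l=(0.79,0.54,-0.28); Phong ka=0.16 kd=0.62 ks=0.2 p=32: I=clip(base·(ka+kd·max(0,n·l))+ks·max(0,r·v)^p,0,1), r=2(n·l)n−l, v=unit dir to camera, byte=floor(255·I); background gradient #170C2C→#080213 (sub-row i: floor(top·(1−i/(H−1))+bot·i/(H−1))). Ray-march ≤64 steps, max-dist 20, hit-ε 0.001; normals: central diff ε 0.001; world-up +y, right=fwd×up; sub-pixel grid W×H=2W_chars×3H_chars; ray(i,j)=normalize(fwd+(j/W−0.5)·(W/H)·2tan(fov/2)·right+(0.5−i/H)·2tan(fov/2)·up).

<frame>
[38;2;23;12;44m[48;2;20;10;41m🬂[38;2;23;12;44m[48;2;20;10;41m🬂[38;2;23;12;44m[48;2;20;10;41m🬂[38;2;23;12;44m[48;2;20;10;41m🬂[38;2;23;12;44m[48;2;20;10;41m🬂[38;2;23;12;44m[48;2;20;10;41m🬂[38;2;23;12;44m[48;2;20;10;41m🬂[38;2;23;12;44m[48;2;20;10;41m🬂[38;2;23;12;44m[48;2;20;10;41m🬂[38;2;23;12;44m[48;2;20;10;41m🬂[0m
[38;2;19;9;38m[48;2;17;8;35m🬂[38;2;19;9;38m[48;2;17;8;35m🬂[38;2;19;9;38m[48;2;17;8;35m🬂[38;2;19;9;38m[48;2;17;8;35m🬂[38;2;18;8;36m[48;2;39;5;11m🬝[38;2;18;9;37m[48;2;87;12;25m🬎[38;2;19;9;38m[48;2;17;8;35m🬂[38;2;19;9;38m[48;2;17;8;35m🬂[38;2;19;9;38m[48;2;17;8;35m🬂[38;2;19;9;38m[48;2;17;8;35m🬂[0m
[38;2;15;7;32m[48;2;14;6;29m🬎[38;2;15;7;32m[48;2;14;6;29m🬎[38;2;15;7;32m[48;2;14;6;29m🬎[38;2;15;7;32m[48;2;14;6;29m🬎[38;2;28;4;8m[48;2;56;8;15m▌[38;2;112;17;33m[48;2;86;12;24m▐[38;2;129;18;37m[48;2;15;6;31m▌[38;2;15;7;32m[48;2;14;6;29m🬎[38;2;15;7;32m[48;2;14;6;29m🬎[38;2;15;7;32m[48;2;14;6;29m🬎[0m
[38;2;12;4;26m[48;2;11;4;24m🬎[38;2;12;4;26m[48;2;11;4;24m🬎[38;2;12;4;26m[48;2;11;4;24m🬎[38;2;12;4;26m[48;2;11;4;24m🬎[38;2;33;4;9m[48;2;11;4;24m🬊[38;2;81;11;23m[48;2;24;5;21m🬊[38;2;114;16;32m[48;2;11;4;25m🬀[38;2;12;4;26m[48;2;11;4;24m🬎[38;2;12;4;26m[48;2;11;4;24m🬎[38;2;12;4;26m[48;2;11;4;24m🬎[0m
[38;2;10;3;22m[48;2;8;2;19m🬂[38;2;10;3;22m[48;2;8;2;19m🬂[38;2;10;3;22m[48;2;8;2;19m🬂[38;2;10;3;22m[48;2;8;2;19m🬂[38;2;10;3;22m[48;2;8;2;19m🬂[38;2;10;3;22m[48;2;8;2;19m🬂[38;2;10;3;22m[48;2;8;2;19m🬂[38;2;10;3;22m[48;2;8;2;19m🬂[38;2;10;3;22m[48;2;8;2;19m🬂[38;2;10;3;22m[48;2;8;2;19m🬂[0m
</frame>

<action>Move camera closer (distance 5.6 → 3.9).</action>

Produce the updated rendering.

<frame>
[38;2;23;12;44m[48;2;20;10;41m🬂[38;2;23;12;44m[48;2;20;10;41m🬂[38;2;23;12;44m[48;2;20;10;41m🬂[38;2;23;12;44m[48;2;20;10;41m🬂[38;2;23;12;44m[48;2;20;10;41m🬂[38;2;23;12;44m[48;2;20;10;41m🬂[38;2;23;12;44m[48;2;20;10;41m🬂[38;2;23;12;44m[48;2;20;10;41m🬂[38;2;23;12;44m[48;2;20;10;41m🬂[38;2;23;12;44m[48;2;20;10;41m🬂[0m
[38;2;19;9;38m[48;2;17;8;35m🬂[38;2;19;9;38m[48;2;17;8;35m🬂[38;2;19;9;38m[48;2;17;8;35m🬂[38;2;18;8;36m[48;2;28;4;8m🬝[38;2;23;7;28m[48;2;59;8;16m🬆[38;2;19;9;38m[48;2;91;13;26m🬂[38;2;18;9;37m[48;2;117;17;33m🬊[38;2;19;9;38m[48;2;17;8;35m🬂[38;2;19;9;38m[48;2;17;8;35m🬂[38;2;19;9;38m[48;2;17;8;35m🬂[0m
[38;2;15;7;32m[48;2;14;6;29m🬎[38;2;15;7;32m[48;2;14;6;29m🬎[38;2;15;7;32m[48;2;14;6;29m🬎[38;2;16;7;33m[48;2;28;4;8m🬀[38;2;69;9;19m[48;2;50;7;13m▐[38;2;101;14;28m[48;2;86;12;24m▐[38;2;125;19;37m[48;2;153;53;70m🬸[38;2;136;19;38m[48;2;15;6;31m🬓[38;2;15;7;32m[48;2;14;6;29m🬎[38;2;15;7;32m[48;2;14;6;29m🬎[0m
[38;2;12;4;26m[48;2;11;4;24m🬎[38;2;12;4;26m[48;2;11;4;24m🬎[38;2;12;4;26m[48;2;11;4;24m🬎[38;2;11;4;25m[48;2;28;4;8m🬲[38;2;59;8;16m[48;2;36;4;10m🬉[38;2;87;12;25m[48;2;69;9;19m🬊[38;2;106;14;30m[48;2;11;4;24m🬝[38;2;12;4;26m[48;2;11;4;24m🬎[38;2;12;4;26m[48;2;11;4;24m🬎[38;2;12;4;26m[48;2;11;4;24m🬎[0m
[38;2;10;3;22m[48;2;8;2;19m🬂[38;2;10;3;22m[48;2;8;2;19m🬂[38;2;10;3;22m[48;2;8;2;19m🬂[38;2;10;3;22m[48;2;8;2;19m🬂[38;2;10;3;22m[48;2;8;2;19m🬂[38;2;10;3;22m[48;2;8;2;19m🬂[38;2;10;3;22m[48;2;8;2;19m🬂[38;2;10;3;22m[48;2;8;2;19m🬂[38;2;10;3;22m[48;2;8;2;19m🬂[38;2;10;3;22m[48;2;8;2;19m🬂[0m
</frame>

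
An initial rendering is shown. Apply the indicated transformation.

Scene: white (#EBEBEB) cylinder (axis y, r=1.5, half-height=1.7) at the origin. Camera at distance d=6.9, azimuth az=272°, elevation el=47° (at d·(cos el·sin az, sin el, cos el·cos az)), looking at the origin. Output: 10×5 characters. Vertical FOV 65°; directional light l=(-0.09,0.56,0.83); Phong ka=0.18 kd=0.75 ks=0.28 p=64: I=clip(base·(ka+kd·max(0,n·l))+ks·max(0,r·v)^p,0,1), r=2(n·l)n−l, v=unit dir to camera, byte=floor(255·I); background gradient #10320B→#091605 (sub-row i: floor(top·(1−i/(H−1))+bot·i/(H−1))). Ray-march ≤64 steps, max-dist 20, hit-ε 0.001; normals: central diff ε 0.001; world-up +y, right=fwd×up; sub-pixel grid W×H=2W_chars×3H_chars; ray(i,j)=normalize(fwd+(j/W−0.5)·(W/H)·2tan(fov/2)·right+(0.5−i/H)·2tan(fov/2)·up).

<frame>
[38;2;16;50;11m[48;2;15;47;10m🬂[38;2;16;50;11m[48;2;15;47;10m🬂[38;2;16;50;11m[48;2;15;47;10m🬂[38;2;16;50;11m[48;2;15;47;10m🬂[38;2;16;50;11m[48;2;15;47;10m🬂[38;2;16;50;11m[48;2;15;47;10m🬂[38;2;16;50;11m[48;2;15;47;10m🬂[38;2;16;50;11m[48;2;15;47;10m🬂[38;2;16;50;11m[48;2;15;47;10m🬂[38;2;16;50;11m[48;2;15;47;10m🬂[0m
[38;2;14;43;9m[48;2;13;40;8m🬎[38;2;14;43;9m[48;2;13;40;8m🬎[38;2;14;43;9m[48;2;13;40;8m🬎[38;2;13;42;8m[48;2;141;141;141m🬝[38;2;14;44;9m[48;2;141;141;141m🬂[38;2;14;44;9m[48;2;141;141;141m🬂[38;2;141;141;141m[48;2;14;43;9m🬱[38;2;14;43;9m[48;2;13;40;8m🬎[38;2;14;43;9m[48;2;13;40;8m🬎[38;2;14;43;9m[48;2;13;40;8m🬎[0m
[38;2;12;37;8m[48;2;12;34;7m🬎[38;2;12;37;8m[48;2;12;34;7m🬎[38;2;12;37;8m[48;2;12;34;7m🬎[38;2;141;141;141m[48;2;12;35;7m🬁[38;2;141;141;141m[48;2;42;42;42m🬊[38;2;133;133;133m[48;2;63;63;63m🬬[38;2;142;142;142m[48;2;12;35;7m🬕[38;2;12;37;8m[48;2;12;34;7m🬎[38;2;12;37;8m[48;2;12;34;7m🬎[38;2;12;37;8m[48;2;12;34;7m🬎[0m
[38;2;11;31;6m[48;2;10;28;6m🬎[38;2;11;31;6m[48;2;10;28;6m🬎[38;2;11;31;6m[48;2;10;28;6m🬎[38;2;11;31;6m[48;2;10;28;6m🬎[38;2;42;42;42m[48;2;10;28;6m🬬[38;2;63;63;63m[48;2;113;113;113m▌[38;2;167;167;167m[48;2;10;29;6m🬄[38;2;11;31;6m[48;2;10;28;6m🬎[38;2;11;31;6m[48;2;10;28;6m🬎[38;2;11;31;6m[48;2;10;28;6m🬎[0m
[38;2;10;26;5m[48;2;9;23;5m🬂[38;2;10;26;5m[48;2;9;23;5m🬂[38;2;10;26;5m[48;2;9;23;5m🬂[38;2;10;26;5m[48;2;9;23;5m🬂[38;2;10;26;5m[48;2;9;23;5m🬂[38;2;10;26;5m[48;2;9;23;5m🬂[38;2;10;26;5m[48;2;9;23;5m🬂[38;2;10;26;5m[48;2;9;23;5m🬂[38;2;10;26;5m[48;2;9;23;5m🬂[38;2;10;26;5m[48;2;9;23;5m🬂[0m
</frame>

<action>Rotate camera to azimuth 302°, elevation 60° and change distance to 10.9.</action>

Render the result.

<frame>
[38;2;16;50;11m[48;2;15;47;10m🬂[38;2;16;50;11m[48;2;15;47;10m🬂[38;2;16;50;11m[48;2;15;47;10m🬂[38;2;16;50;11m[48;2;15;47;10m🬂[38;2;16;50;11m[48;2;15;47;10m🬂[38;2;16;50;11m[48;2;15;47;10m🬂[38;2;16;50;11m[48;2;15;47;10m🬂[38;2;16;50;11m[48;2;15;47;10m🬂[38;2;16;50;11m[48;2;15;47;10m🬂[38;2;16;50;11m[48;2;15;47;10m🬂[0m
[38;2;14;43;9m[48;2;13;40;8m🬎[38;2;14;43;9m[48;2;13;40;8m🬎[38;2;14;43;9m[48;2;13;40;8m🬎[38;2;14;43;9m[48;2;13;40;8m🬎[38;2;14;43;9m[48;2;13;40;8m🬎[38;2;14;43;9m[48;2;13;40;8m🬎[38;2;14;43;9m[48;2;13;40;8m🬎[38;2;14;43;9m[48;2;13;40;8m🬎[38;2;14;43;9m[48;2;13;40;8m🬎[38;2;14;43;9m[48;2;13;40;8m🬎[0m
[38;2;12;37;8m[48;2;12;34;7m🬎[38;2;12;37;8m[48;2;12;34;7m🬎[38;2;12;37;8m[48;2;12;34;7m🬎[38;2;12;37;8m[48;2;12;34;7m🬎[38;2;141;141;141m[48;2;24;42;21m🬉[38;2;141;141;141m[48;2;179;179;179m🬝[38;2;12;37;8m[48;2;12;34;7m🬎[38;2;12;37;8m[48;2;12;34;7m🬎[38;2;12;37;8m[48;2;12;34;7m🬎[38;2;12;37;8m[48;2;12;34;7m🬎[0m
[38;2;11;31;6m[48;2;10;28;6m🬎[38;2;11;31;6m[48;2;10;28;6m🬎[38;2;11;31;6m[48;2;10;28;6m🬎[38;2;11;31;6m[48;2;10;28;6m🬎[38;2;42;42;42m[48;2;10;29;6m🬁[38;2;159;159;159m[48;2;10;29;6m🬂[38;2;11;31;6m[48;2;10;28;6m🬎[38;2;11;31;6m[48;2;10;28;6m🬎[38;2;11;31;6m[48;2;10;28;6m🬎[38;2;11;31;6m[48;2;10;28;6m🬎[0m
[38;2;10;26;5m[48;2;9;23;5m🬂[38;2;10;26;5m[48;2;9;23;5m🬂[38;2;10;26;5m[48;2;9;23;5m🬂[38;2;10;26;5m[48;2;9;23;5m🬂[38;2;10;26;5m[48;2;9;23;5m🬂[38;2;10;26;5m[48;2;9;23;5m🬂[38;2;10;26;5m[48;2;9;23;5m🬂[38;2;10;26;5m[48;2;9;23;5m🬂[38;2;10;26;5m[48;2;9;23;5m🬂[38;2;10;26;5m[48;2;9;23;5m🬂[0m
</frame>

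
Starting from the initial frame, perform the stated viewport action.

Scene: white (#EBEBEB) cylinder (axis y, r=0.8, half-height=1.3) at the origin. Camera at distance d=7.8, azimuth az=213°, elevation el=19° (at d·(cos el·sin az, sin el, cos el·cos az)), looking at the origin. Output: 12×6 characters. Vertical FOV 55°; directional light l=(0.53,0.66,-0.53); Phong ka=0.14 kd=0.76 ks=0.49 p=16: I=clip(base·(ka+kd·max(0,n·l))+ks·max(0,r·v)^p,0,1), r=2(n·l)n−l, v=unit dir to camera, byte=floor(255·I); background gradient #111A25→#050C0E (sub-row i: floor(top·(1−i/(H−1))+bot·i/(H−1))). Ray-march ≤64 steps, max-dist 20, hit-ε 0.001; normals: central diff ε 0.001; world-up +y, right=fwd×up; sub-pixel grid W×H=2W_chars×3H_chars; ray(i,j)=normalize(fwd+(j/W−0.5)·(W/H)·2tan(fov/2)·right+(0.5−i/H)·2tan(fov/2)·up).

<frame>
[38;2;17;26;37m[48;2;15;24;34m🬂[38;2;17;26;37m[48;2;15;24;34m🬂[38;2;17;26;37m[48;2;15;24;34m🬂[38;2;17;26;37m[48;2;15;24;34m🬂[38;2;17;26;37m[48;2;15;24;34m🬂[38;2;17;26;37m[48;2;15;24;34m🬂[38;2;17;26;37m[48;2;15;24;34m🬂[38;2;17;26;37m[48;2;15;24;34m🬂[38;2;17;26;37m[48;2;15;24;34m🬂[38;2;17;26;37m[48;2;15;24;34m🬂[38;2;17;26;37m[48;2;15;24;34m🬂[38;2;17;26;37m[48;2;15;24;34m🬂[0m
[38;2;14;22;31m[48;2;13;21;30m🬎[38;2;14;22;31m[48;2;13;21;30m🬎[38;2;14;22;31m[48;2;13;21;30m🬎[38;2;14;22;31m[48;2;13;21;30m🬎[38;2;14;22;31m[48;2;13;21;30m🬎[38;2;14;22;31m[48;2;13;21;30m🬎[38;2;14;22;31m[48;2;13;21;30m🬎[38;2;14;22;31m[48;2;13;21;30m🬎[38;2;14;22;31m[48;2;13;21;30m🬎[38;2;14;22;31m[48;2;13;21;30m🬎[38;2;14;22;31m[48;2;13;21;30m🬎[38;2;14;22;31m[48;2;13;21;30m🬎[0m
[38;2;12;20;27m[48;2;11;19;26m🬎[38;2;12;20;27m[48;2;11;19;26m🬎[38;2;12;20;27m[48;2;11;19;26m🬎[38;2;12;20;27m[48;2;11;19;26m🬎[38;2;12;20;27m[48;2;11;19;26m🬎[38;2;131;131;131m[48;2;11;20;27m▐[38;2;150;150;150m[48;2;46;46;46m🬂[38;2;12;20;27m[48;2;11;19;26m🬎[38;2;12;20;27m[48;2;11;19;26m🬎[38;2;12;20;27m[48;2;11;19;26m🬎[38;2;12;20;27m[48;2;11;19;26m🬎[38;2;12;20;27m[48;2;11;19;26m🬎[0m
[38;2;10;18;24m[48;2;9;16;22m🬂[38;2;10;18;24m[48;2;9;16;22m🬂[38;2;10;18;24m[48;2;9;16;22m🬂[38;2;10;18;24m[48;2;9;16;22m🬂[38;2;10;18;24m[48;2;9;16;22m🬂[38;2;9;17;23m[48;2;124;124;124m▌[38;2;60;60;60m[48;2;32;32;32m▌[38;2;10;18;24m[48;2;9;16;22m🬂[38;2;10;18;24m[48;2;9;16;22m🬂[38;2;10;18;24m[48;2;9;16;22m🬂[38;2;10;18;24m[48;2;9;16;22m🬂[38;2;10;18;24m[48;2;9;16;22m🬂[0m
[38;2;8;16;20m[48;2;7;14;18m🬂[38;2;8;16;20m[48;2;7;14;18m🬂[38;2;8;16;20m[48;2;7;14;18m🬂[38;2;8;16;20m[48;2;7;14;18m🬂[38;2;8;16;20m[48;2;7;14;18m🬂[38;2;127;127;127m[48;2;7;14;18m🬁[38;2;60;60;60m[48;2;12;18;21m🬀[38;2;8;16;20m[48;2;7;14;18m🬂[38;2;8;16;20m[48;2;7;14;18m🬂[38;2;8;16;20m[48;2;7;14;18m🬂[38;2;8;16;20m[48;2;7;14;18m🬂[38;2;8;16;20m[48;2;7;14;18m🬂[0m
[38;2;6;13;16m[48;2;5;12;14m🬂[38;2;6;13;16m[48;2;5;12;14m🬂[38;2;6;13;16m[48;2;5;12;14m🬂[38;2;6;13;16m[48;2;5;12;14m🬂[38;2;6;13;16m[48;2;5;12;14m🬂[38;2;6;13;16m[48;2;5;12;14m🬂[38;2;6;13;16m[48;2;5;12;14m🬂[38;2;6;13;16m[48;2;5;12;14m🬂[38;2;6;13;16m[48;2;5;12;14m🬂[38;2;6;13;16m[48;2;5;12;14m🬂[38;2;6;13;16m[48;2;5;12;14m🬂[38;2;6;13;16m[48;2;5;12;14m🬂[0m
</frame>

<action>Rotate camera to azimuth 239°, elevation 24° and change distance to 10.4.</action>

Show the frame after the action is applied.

<frame>
[38;2;17;26;37m[48;2;15;24;34m🬂[38;2;17;26;37m[48;2;15;24;34m🬂[38;2;17;26;37m[48;2;15;24;34m🬂[38;2;17;26;37m[48;2;15;24;34m🬂[38;2;17;26;37m[48;2;15;24;34m🬂[38;2;17;26;37m[48;2;15;24;34m🬂[38;2;17;26;37m[48;2;15;24;34m🬂[38;2;17;26;37m[48;2;15;24;34m🬂[38;2;17;26;37m[48;2;15;24;34m🬂[38;2;17;26;37m[48;2;15;24;34m🬂[38;2;17;26;37m[48;2;15;24;34m🬂[38;2;17;26;37m[48;2;15;24;34m🬂[0m
[38;2;14;22;31m[48;2;13;21;30m🬎[38;2;14;22;31m[48;2;13;21;30m🬎[38;2;14;22;31m[48;2;13;21;30m🬎[38;2;14;22;31m[48;2;13;21;30m🬎[38;2;14;22;31m[48;2;13;21;30m🬎[38;2;14;22;31m[48;2;13;21;30m🬎[38;2;14;22;31m[48;2;13;21;30m🬎[38;2;14;22;31m[48;2;13;21;30m🬎[38;2;14;22;31m[48;2;13;21;30m🬎[38;2;14;22;31m[48;2;13;21;30m🬎[38;2;14;22;31m[48;2;13;21;30m🬎[38;2;14;22;31m[48;2;13;21;30m🬎[0m
[38;2;12;20;27m[48;2;11;19;26m🬎[38;2;12;20;27m[48;2;11;19;26m🬎[38;2;12;20;27m[48;2;11;19;26m🬎[38;2;12;20;27m[48;2;11;19;26m🬎[38;2;12;20;27m[48;2;11;19;26m🬎[38;2;124;124;124m[48;2;11;20;27m🬦[38;2;22;26;30m[48;2;150;150;150m🬰[38;2;12;20;27m[48;2;11;19;26m🬎[38;2;12;20;27m[48;2;11;19;26m🬎[38;2;12;20;27m[48;2;11;19;26m🬎[38;2;12;20;27m[48;2;11;19;26m🬎[38;2;12;20;27m[48;2;11;19;26m🬎[0m
[38;2;10;18;24m[48;2;9;16;22m🬂[38;2;10;18;24m[48;2;9;16;22m🬂[38;2;10;18;24m[48;2;9;16;22m🬂[38;2;10;18;24m[48;2;9;16;22m🬂[38;2;10;18;24m[48;2;9;16;22m🬂[38;2;9;17;23m[48;2;104;104;104m▌[38;2;32;32;32m[48;2;32;32;32m [38;2;10;18;24m[48;2;9;16;22m🬂[38;2;10;18;24m[48;2;9;16;22m🬂[38;2;10;18;24m[48;2;9;16;22m🬂[38;2;10;18;24m[48;2;9;16;22m🬂[38;2;10;18;24m[48;2;9;16;22m🬂[0m
[38;2;8;16;20m[48;2;7;14;18m🬂[38;2;8;16;20m[48;2;7;14;18m🬂[38;2;8;16;20m[48;2;7;14;18m🬂[38;2;8;16;20m[48;2;7;14;18m🬂[38;2;8;16;20m[48;2;7;14;18m🬂[38;2;8;16;20m[48;2;7;14;18m🬂[38;2;8;16;20m[48;2;7;14;18m🬂[38;2;8;16;20m[48;2;7;14;18m🬂[38;2;8;16;20m[48;2;7;14;18m🬂[38;2;8;16;20m[48;2;7;14;18m🬂[38;2;8;16;20m[48;2;7;14;18m🬂[38;2;8;16;20m[48;2;7;14;18m🬂[0m
[38;2;6;13;16m[48;2;5;12;14m🬂[38;2;6;13;16m[48;2;5;12;14m🬂[38;2;6;13;16m[48;2;5;12;14m🬂[38;2;6;13;16m[48;2;5;12;14m🬂[38;2;6;13;16m[48;2;5;12;14m🬂[38;2;6;13;16m[48;2;5;12;14m🬂[38;2;6;13;16m[48;2;5;12;14m🬂[38;2;6;13;16m[48;2;5;12;14m🬂[38;2;6;13;16m[48;2;5;12;14m🬂[38;2;6;13;16m[48;2;5;12;14m🬂[38;2;6;13;16m[48;2;5;12;14m🬂[38;2;6;13;16m[48;2;5;12;14m🬂[0m
</frame>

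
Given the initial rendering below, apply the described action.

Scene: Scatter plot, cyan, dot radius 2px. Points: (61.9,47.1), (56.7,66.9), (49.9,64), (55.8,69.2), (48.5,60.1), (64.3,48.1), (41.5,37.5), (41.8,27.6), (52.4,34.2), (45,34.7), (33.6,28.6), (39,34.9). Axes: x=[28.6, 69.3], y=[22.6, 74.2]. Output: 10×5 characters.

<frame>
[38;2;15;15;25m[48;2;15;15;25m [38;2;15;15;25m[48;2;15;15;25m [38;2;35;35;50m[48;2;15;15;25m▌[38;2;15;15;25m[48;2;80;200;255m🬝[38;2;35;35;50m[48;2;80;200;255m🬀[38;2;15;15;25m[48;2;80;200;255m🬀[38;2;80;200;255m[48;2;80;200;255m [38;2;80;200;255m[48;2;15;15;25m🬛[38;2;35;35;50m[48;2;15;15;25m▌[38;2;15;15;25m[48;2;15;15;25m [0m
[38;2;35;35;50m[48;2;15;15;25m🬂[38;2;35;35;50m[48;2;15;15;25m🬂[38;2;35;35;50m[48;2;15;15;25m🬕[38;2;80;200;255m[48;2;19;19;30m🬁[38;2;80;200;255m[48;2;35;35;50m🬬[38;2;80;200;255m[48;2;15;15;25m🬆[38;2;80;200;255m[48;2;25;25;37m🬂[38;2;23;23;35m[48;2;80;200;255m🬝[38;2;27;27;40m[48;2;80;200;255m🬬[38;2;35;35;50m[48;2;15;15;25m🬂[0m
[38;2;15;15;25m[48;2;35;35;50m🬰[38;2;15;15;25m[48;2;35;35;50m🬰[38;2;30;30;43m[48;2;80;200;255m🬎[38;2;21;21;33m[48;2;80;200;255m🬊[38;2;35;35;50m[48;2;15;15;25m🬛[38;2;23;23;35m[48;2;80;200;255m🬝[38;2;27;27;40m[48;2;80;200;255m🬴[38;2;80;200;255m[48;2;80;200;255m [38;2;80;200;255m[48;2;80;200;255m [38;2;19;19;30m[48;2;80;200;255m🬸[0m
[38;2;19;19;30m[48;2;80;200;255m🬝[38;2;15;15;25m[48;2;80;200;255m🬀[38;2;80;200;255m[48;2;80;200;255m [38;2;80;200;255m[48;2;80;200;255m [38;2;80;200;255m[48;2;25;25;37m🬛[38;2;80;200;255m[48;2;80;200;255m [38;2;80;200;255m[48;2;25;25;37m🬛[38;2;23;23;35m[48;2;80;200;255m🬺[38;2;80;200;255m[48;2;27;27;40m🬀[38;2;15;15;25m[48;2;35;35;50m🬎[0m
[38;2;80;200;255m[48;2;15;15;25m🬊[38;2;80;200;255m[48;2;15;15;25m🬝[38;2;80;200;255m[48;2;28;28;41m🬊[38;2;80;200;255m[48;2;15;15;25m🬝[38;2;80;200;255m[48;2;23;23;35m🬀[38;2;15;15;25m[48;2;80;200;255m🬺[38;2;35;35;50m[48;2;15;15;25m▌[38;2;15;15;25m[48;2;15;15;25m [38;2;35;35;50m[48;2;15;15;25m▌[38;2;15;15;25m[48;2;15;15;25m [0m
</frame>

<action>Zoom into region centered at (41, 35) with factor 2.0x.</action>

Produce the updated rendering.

<frame>
[38;2;15;15;25m[48;2;15;15;25m [38;2;15;15;25m[48;2;15;15;25m [38;2;35;35;50m[48;2;15;15;25m▌[38;2;15;15;25m[48;2;15;15;25m [38;2;35;35;50m[48;2;15;15;25m▌[38;2;15;15;25m[48;2;15;15;25m [38;2;35;35;50m[48;2;15;15;25m▌[38;2;15;15;25m[48;2;15;15;25m [38;2;35;35;50m[48;2;15;15;25m▌[38;2;15;15;25m[48;2;15;15;25m [0m
[38;2;35;35;50m[48;2;15;15;25m🬂[38;2;35;35;50m[48;2;15;15;25m🬂[38;2;35;35;50m[48;2;15;15;25m🬕[38;2;23;23;35m[48;2;80;200;255m🬝[38;2;35;35;50m[48;2;80;200;255m🬀[38;2;80;200;255m[48;2;28;28;41m🬱[38;2;31;31;45m[48;2;80;200;255m🬝[38;2;35;35;50m[48;2;15;15;25m🬂[38;2;35;35;50m[48;2;15;15;25m🬕[38;2;35;35;50m[48;2;15;15;25m🬂[0m
[38;2;15;15;25m[48;2;35;35;50m🬰[38;2;23;23;35m[48;2;80;200;255m🬬[38;2;27;27;40m[48;2;80;200;255m🬴[38;2;80;200;255m[48;2;80;200;255m [38;2;80;200;255m[48;2;15;15;25m🬝[38;2;80;200;255m[48;2;20;20;31m🬈[38;2;80;200;255m[48;2;80;200;255m [38;2;80;200;255m[48;2;15;15;25m🬛[38;2;35;35;50m[48;2;15;15;25m🬛[38;2;15;15;25m[48;2;35;35;50m🬰[0m
[38;2;25;25;37m[48;2;80;200;255m🬐[38;2;80;200;255m[48;2;80;200;255m [38;2;27;27;40m[48;2;80;200;255m🬸[38;2;23;23;35m[48;2;80;200;255m🬺[38;2;28;28;41m[48;2;80;200;255m🬆[38;2;80;200;255m[48;2;15;15;25m🬺[38;2;80;200;255m[48;2;30;30;43m🬑[38;2;15;15;25m[48;2;35;35;50m🬎[38;2;35;35;50m[48;2;15;15;25m🬲[38;2;15;15;25m[48;2;35;35;50m🬎[0m
[38;2;15;15;25m[48;2;15;15;25m [38;2;80;200;255m[48;2;15;15;25m🬀[38;2;35;35;50m[48;2;15;15;25m▌[38;2;15;15;25m[48;2;15;15;25m [38;2;80;200;255m[48;2;27;27;40m🬁[38;2;80;200;255m[48;2;15;15;25m🬆[38;2;35;35;50m[48;2;15;15;25m▌[38;2;15;15;25m[48;2;15;15;25m [38;2;35;35;50m[48;2;15;15;25m▌[38;2;15;15;25m[48;2;15;15;25m [0m
</frame>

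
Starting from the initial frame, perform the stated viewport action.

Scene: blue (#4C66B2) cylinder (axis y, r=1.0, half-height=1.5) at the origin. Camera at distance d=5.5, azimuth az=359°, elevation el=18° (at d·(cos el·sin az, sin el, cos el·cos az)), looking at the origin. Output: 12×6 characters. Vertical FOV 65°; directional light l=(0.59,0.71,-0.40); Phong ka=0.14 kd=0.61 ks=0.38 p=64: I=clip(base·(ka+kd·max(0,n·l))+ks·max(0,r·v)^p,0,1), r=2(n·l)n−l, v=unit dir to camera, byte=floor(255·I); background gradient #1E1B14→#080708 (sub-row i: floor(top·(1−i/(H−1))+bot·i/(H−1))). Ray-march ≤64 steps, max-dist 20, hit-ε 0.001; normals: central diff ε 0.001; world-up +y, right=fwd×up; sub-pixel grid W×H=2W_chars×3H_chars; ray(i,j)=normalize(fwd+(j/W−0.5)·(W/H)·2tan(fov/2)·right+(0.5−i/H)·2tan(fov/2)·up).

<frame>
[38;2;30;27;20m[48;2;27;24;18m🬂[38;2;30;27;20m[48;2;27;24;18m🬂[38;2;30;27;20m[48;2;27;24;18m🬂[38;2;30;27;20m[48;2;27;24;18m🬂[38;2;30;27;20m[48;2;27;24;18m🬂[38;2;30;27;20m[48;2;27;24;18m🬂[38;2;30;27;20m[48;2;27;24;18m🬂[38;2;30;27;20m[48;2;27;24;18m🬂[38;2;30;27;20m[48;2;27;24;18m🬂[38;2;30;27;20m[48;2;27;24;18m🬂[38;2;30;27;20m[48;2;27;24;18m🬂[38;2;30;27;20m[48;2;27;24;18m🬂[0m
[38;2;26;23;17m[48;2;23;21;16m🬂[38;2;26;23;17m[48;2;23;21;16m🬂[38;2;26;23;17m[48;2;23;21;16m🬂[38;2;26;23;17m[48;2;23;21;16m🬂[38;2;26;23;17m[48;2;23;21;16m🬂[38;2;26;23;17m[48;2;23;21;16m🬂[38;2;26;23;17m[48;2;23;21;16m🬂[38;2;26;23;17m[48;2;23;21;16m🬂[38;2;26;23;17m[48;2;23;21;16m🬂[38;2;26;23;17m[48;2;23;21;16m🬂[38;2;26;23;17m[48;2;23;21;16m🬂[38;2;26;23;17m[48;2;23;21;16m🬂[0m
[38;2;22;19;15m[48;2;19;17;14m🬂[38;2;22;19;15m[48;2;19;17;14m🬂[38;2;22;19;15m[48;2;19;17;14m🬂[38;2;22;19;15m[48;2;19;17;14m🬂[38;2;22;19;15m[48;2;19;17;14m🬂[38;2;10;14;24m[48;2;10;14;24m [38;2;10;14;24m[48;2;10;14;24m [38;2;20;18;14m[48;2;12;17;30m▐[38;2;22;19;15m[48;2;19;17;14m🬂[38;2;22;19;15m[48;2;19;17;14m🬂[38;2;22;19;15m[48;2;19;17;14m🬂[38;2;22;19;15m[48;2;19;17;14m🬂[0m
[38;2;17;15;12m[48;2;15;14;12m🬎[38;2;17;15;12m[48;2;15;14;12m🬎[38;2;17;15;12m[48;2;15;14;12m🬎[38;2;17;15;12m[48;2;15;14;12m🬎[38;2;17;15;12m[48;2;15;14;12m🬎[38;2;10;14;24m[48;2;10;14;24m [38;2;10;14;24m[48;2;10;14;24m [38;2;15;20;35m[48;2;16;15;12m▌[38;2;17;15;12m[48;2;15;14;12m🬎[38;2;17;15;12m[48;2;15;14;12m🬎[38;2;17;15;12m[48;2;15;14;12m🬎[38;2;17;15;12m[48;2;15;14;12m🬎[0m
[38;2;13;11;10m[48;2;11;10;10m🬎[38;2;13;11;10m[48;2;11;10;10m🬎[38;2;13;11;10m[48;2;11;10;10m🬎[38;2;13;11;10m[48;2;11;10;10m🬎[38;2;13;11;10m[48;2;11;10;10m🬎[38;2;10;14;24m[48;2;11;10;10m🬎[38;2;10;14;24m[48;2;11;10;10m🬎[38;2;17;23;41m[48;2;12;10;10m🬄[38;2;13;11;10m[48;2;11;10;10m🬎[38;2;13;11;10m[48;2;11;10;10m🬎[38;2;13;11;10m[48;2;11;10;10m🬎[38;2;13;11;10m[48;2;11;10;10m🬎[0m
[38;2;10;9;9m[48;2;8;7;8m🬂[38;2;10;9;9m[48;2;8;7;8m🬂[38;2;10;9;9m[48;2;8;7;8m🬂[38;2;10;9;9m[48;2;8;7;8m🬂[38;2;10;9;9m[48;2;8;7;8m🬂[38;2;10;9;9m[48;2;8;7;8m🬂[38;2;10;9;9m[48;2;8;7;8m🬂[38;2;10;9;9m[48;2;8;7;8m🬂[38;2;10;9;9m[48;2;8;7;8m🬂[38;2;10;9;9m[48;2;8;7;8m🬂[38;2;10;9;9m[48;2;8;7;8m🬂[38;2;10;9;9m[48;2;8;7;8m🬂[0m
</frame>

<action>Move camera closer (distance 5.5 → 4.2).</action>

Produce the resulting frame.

<frame>
[38;2;30;27;20m[48;2;27;24;18m🬂[38;2;30;27;20m[48;2;27;24;18m🬂[38;2;30;27;20m[48;2;27;24;18m🬂[38;2;30;27;20m[48;2;27;24;18m🬂[38;2;30;27;20m[48;2;27;24;18m🬂[38;2;30;27;20m[48;2;27;24;18m🬂[38;2;30;27;20m[48;2;27;24;18m🬂[38;2;30;27;20m[48;2;27;24;18m🬂[38;2;30;27;20m[48;2;27;24;18m🬂[38;2;30;27;20m[48;2;27;24;18m🬂[38;2;30;27;20m[48;2;27;24;18m🬂[38;2;30;27;20m[48;2;27;24;18m🬂[0m
[38;2;26;23;17m[48;2;23;21;16m🬂[38;2;26;23;17m[48;2;23;21;16m🬂[38;2;26;23;17m[48;2;23;21;16m🬂[38;2;26;23;17m[48;2;23;21;16m🬂[38;2;24;22;16m[48;2;10;14;24m🬕[38;2;26;23;17m[48;2;10;14;24m🬂[38;2;26;23;17m[48;2;10;14;24m🬂[38;2;26;23;17m[48;2;11;16;28m🬂[38;2;26;23;17m[48;2;23;21;16m🬂[38;2;26;23;17m[48;2;23;21;16m🬂[38;2;26;23;17m[48;2;23;21;16m🬂[38;2;26;23;17m[48;2;23;21;16m🬂[0m
[38;2;22;19;15m[48;2;19;17;14m🬂[38;2;22;19;15m[48;2;19;17;14m🬂[38;2;22;19;15m[48;2;19;17;14m🬂[38;2;22;19;15m[48;2;19;17;14m🬂[38;2;20;18;14m[48;2;10;14;24m▌[38;2;10;14;24m[48;2;10;14;24m [38;2;10;14;24m[48;2;10;14;24m [38;2;10;14;24m[48;2;15;21;37m▌[38;2;22;19;15m[48;2;19;17;14m🬂[38;2;22;19;15m[48;2;19;17;14m🬂[38;2;22;19;15m[48;2;19;17;14m🬂[38;2;22;19;15m[48;2;19;17;14m🬂[0m
[38;2;17;15;12m[48;2;15;14;12m🬎[38;2;17;15;12m[48;2;15;14;12m🬎[38;2;17;15;12m[48;2;15;14;12m🬎[38;2;17;15;12m[48;2;15;14;12m🬎[38;2;10;14;24m[48;2;16;15;12m▐[38;2;10;14;24m[48;2;10;14;24m [38;2;10;14;24m[48;2;10;14;24m [38;2;10;14;24m[48;2;18;25;44m▌[38;2;17;15;12m[48;2;15;14;12m🬎[38;2;17;15;12m[48;2;15;14;12m🬎[38;2;17;15;12m[48;2;15;14;12m🬎[38;2;17;15;12m[48;2;15;14;12m🬎[0m
[38;2;13;11;10m[48;2;11;10;10m🬎[38;2;13;11;10m[48;2;11;10;10m🬎[38;2;13;11;10m[48;2;11;10;10m🬎[38;2;13;11;10m[48;2;11;10;10m🬎[38;2;10;14;24m[48;2;12;11;10m▐[38;2;10;14;24m[48;2;10;14;24m [38;2;10;14;24m[48;2;10;14;24m [38;2;10;14;24m[48;2;23;31;55m▌[38;2;13;11;10m[48;2;11;10;10m🬎[38;2;13;11;10m[48;2;11;10;10m🬎[38;2;13;11;10m[48;2;11;10;10m🬎[38;2;13;11;10m[48;2;11;10;10m🬎[0m
[38;2;10;9;9m[48;2;8;7;8m🬂[38;2;10;9;9m[48;2;8;7;8m🬂[38;2;10;9;9m[48;2;8;7;8m🬂[38;2;10;9;9m[48;2;8;7;8m🬂[38;2;10;9;9m[48;2;8;7;8m🬂[38;2;10;14;24m[48;2;8;7;8m🬂[38;2;10;14;24m[48;2;8;7;8m🬂[38;2;10;14;24m[48;2;8;7;8m🬀[38;2;10;9;9m[48;2;8;7;8m🬂[38;2;10;9;9m[48;2;8;7;8m🬂[38;2;10;9;9m[48;2;8;7;8m🬂[38;2;10;9;9m[48;2;8;7;8m🬂[0m
</frame>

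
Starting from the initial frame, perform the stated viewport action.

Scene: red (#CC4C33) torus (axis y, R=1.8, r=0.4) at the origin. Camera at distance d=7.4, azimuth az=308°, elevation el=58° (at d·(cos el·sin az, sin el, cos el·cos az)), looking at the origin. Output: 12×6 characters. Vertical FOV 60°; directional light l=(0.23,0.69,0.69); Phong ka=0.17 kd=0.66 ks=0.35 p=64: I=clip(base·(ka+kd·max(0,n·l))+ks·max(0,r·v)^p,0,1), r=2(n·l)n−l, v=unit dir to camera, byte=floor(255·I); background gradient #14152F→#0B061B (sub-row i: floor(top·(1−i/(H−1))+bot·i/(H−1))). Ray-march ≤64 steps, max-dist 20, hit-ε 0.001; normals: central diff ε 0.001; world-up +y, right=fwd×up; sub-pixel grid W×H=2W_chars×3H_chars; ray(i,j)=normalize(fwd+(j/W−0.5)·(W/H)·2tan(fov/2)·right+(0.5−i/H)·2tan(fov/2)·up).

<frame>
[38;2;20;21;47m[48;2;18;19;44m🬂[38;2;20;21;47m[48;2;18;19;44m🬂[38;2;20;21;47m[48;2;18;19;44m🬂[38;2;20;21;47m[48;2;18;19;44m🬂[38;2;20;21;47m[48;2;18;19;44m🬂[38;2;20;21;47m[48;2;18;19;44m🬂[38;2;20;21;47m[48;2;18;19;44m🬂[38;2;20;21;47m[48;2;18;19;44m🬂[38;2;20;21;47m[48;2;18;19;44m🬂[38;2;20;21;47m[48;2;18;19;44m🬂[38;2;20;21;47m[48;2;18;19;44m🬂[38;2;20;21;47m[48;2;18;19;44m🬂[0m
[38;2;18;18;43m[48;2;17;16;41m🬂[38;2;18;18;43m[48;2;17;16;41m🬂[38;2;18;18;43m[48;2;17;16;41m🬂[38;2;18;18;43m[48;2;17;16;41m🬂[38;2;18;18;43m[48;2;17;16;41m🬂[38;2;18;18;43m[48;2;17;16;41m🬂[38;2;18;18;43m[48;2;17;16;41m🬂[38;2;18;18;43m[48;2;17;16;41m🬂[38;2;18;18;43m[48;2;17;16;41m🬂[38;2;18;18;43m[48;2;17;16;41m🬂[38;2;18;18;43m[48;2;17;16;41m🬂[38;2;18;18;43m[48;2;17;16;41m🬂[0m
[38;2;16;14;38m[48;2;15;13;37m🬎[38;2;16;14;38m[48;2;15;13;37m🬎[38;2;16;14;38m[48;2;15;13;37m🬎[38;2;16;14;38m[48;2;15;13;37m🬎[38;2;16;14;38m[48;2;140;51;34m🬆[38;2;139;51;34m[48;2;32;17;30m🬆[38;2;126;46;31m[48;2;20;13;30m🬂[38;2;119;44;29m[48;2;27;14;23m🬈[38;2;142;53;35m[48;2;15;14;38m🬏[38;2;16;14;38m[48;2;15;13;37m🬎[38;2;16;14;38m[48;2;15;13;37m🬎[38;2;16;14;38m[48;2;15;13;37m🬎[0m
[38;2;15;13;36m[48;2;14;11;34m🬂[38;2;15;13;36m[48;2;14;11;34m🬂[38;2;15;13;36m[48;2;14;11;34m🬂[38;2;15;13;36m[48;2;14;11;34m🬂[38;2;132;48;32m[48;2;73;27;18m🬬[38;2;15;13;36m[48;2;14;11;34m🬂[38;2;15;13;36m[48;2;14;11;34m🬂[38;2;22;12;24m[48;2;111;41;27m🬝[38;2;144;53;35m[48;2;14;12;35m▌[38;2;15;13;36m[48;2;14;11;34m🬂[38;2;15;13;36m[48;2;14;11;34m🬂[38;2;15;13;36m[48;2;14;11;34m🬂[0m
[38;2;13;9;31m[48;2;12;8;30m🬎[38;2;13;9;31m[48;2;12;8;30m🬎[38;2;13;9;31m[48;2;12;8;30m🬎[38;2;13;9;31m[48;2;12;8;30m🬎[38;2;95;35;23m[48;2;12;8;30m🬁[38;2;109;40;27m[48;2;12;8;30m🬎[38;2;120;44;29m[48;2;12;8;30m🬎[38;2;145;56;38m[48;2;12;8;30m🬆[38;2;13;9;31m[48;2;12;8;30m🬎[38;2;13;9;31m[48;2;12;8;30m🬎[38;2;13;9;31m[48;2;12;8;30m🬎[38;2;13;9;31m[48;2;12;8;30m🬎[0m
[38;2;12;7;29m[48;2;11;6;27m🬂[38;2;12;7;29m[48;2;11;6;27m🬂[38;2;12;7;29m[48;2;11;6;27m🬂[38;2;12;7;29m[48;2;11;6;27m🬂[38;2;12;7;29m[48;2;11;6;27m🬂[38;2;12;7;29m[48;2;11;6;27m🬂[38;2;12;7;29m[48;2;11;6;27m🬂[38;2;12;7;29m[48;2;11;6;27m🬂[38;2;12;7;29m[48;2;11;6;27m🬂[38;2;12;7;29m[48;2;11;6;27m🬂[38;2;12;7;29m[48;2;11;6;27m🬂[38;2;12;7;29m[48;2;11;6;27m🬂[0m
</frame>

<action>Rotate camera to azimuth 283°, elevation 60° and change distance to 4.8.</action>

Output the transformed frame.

<frame>
[38;2;20;21;47m[48;2;18;19;44m🬂[38;2;20;21;47m[48;2;18;19;44m🬂[38;2;20;21;47m[48;2;18;19;44m🬂[38;2;20;21;47m[48;2;18;19;44m🬂[38;2;20;21;47m[48;2;18;19;44m🬂[38;2;20;21;47m[48;2;18;19;44m🬂[38;2;20;21;47m[48;2;18;19;44m🬂[38;2;20;21;47m[48;2;18;19;44m🬂[38;2;20;21;47m[48;2;18;19;44m🬂[38;2;20;21;47m[48;2;18;19;44m🬂[38;2;20;21;47m[48;2;18;19;44m🬂[38;2;20;21;47m[48;2;18;19;44m🬂[0m
[38;2;18;18;43m[48;2;17;16;41m🬂[38;2;18;18;43m[48;2;17;16;41m🬂[38;2;18;18;43m[48;2;17;16;41m🬂[38;2;18;18;43m[48;2;17;16;41m🬂[38;2;17;17;42m[48;2;131;48;32m🬎[38;2;18;18;43m[48;2;118;43;29m🬂[38;2;33;19;34m[48;2;108;40;27m🬡[38;2;113;42;28m[48;2;30;19;36m🬢[38;2;132;49;33m[48;2;17;17;42m🬏[38;2;18;18;43m[48;2;17;16;41m🬂[38;2;18;18;43m[48;2;17;16;41m🬂[38;2;18;18;43m[48;2;17;16;41m🬂[0m
[38;2;16;14;38m[48;2;15;13;37m🬎[38;2;16;14;38m[48;2;15;13;37m🬎[38;2;15;14;38m[48;2;34;12;8m🬝[38;2;16;15;39m[48;2;142;53;35m🬀[38;2;159;69;51m[48;2;15;13;37m🬆[38;2;70;26;17m[48;2;15;13;37m🬀[38;2;16;14;38m[48;2;15;13;37m🬎[38;2;34;12;8m[48;2;15;13;37m🬂[38;2;123;46;30m[48;2;42;17;17m🬁[38;2;16;14;38m[48;2;140;52;34m🬊[38;2;16;14;38m[48;2;15;13;37m🬎[38;2;16;14;38m[48;2;15;13;37m🬎[0m
[38;2;15;13;36m[48;2;14;11;34m🬂[38;2;15;13;36m[48;2;14;11;34m🬂[38;2;71;26;17m[48;2;14;12;35m▐[38;2;165;61;40m[48;2;144;53;35m▐[38;2;15;13;36m[48;2;14;11;34m🬂[38;2;15;13;36m[48;2;14;11;34m🬂[38;2;15;13;36m[48;2;14;11;34m🬂[38;2;15;13;36m[48;2;14;11;34m🬂[38;2;14;12;35m[48;2;41;14;9m▌[38;2;106;39;26m[48;2;158;58;39m▌[38;2;15;13;36m[48;2;14;11;34m🬂[38;2;15;13;36m[48;2;14;11;34m🬂[0m
[38;2;13;9;31m[48;2;12;8;30m🬎[38;2;13;9;31m[48;2;12;8;30m🬎[38;2;12;8;30m[48;2;34;12;8m🬺[38;2;128;47;32m[48;2;67;24;16m🬊[38;2;137;50;34m[48;2;13;10;32m🬺[38;2;13;9;31m[48;2;130;48;32m🬎[38;2;13;9;31m[48;2;113;42;28m🬎[38;2;13;9;31m[48;2;101;37;25m🬆[38;2;38;14;9m[48;2;120;44;29m🬀[38;2;150;59;42m[48;2;12;8;30m🬕[38;2;13;9;31m[48;2;12;8;30m🬎[38;2;13;9;31m[48;2;12;8;30m🬎[0m
[38;2;12;7;29m[48;2;11;6;27m🬂[38;2;12;7;29m[48;2;11;6;27m🬂[38;2;12;7;29m[48;2;11;6;27m🬂[38;2;34;12;8m[48;2;11;6;27m🬁[38;2;95;35;23m[48;2;23;10;24m🬂[38;2;108;40;26m[48;2;11;6;27m🬎[38;2;118;43;29m[48;2;24;10;18m🬎[38;2;120;44;29m[48;2;11;6;27m🬎[38;2;127;47;31m[48;2;11;6;27m🬂[38;2;12;7;29m[48;2;11;6;27m🬂[38;2;12;7;29m[48;2;11;6;27m🬂[38;2;12;7;29m[48;2;11;6;27m🬂[0m
</frame>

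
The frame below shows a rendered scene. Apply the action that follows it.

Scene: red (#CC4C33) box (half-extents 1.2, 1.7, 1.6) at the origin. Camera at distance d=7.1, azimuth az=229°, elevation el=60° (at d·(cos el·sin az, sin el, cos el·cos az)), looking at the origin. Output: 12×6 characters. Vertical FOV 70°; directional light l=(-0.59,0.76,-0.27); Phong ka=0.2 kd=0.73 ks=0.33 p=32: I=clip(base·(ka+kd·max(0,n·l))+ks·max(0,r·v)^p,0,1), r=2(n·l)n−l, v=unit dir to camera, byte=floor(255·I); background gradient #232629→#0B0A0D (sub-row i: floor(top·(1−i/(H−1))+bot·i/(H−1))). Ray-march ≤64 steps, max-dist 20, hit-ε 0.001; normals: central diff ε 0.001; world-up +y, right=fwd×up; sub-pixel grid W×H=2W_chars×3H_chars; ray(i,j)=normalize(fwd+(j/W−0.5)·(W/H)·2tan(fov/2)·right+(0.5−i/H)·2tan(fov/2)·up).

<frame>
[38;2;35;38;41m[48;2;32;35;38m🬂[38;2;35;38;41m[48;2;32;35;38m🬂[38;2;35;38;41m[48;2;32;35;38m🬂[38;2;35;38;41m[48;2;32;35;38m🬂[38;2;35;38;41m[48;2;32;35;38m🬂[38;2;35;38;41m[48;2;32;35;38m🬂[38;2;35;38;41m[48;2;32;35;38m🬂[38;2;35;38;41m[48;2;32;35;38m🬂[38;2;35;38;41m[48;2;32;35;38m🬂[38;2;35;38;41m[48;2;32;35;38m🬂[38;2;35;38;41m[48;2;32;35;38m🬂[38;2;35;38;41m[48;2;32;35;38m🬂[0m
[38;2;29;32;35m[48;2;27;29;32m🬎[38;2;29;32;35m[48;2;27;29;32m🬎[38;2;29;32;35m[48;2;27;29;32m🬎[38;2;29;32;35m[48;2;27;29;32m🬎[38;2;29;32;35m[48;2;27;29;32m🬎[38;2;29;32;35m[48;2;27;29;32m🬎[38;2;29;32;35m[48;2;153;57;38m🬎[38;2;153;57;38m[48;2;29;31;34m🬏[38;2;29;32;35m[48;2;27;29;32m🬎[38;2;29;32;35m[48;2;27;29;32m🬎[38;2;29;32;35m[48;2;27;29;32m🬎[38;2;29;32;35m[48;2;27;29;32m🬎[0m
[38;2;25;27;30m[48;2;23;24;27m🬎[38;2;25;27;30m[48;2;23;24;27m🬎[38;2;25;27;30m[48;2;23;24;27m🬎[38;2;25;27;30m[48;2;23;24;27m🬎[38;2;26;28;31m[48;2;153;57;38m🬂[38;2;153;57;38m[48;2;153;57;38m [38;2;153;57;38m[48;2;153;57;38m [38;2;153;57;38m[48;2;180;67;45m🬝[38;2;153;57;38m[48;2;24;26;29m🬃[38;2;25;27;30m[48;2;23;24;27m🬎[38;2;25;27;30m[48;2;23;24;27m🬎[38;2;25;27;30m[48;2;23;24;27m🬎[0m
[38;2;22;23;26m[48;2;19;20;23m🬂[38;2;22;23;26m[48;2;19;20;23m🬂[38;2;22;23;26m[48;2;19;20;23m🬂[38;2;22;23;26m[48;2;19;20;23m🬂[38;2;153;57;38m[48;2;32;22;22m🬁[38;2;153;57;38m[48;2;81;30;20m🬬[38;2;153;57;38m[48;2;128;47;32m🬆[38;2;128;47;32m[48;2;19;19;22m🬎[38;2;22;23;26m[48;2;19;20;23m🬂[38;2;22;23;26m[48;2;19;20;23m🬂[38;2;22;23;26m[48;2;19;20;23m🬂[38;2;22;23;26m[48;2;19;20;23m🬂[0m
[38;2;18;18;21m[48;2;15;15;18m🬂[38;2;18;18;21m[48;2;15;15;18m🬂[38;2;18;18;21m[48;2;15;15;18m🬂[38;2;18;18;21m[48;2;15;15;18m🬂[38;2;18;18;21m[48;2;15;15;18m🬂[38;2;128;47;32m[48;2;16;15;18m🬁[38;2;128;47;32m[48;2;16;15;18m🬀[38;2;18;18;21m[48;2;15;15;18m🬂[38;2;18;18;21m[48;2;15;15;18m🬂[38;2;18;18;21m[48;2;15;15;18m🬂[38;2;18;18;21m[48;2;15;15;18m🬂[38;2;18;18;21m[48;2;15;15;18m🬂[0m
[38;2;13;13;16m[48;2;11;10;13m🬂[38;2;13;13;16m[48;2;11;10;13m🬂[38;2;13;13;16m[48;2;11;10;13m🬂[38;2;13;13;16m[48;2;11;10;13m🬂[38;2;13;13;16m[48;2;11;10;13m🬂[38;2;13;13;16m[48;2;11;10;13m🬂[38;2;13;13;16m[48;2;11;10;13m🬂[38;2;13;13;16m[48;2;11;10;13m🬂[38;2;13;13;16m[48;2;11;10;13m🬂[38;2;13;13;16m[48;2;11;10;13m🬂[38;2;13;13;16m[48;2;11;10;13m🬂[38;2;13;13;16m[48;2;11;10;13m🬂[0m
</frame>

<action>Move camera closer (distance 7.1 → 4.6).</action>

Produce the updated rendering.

<frame>
[38;2;35;38;41m[48;2;32;35;38m🬂[38;2;35;38;41m[48;2;32;35;38m🬂[38;2;35;38;41m[48;2;32;35;38m🬂[38;2;35;38;41m[48;2;32;35;38m🬂[38;2;35;38;41m[48;2;32;35;38m🬂[38;2;35;38;41m[48;2;32;35;38m🬂[38;2;34;37;40m[48;2;153;57;38m🬎[38;2;153;57;38m[48;2;33;36;39m🬏[38;2;35;38;41m[48;2;32;35;38m🬂[38;2;35;38;41m[48;2;32;35;38m🬂[38;2;35;38;41m[48;2;32;35;38m🬂[38;2;35;38;41m[48;2;32;35;38m🬂[0m
[38;2;29;32;35m[48;2;27;29;32m🬎[38;2;29;32;35m[48;2;27;29;32m🬎[38;2;29;32;35m[48;2;27;29;32m🬎[38;2;29;32;35m[48;2;153;57;38m🬎[38;2;30;33;36m[48;2;153;57;38m🬂[38;2;153;57;38m[48;2;153;57;38m [38;2;153;57;38m[48;2;153;57;38m [38;2;153;57;38m[48;2;153;57;38m [38;2;153;57;38m[48;2;30;33;36m🬺[38;2;153;57;38m[48;2;29;32;35m🬱[38;2;29;32;35m[48;2;27;29;32m🬎[38;2;29;32;35m[48;2;27;29;32m🬎[0m
[38;2;25;27;30m[48;2;23;24;27m🬎[38;2;25;27;30m[48;2;23;24;27m🬎[38;2;153;57;38m[48;2;23;24;27m🬊[38;2;153;57;38m[48;2;153;57;38m [38;2;153;57;38m[48;2;153;57;38m [38;2;153;57;38m[48;2;153;57;38m [38;2;153;57;38m[48;2;153;57;38m [38;2;153;57;38m[48;2;153;57;38m [38;2;153;57;38m[48;2;128;47;32m🬝[38;2;136;50;34m[48;2;23;24;27m🬆[38;2;25;27;30m[48;2;23;24;27m🬎[38;2;25;27;30m[48;2;23;24;27m🬎[0m
[38;2;22;23;26m[48;2;19;20;23m🬂[38;2;22;23;26m[48;2;19;20;23m🬂[38;2;22;23;26m[48;2;19;20;23m🬂[38;2;153;57;38m[48;2;19;19;22m🬊[38;2;153;57;38m[48;2;153;57;38m [38;2;153;57;38m[48;2;153;57;38m [38;2;153;57;38m[48;2;153;57;38m [38;2;153;57;38m[48;2;128;47;32m🬆[38;2;128;47;32m[48;2;19;19;22m🬆[38;2;22;23;26m[48;2;19;20;23m🬂[38;2;22;23;26m[48;2;19;20;23m🬂[38;2;22;23;26m[48;2;19;20;23m🬂[0m
[38;2;18;18;21m[48;2;15;15;18m🬂[38;2;18;18;21m[48;2;15;15;18m🬂[38;2;18;18;21m[48;2;15;15;18m🬂[38;2;18;18;21m[48;2;15;15;18m🬂[38;2;153;57;38m[48;2;33;19;18m🬉[38;2;153;57;38m[48;2;128;47;32m🬆[38;2;128;47;32m[48;2;15;14;17m🬝[38;2;128;47;32m[48;2;16;15;18m🬀[38;2;18;18;21m[48;2;15;15;18m🬂[38;2;18;18;21m[48;2;15;15;18m🬂[38;2;18;18;21m[48;2;15;15;18m🬂[38;2;18;18;21m[48;2;15;15;18m🬂[0m
[38;2;13;13;16m[48;2;11;10;13m🬂[38;2;13;13;16m[48;2;11;10;13m🬂[38;2;13;13;16m[48;2;11;10;13m🬂[38;2;13;13;16m[48;2;11;10;13m🬂[38;2;13;13;16m[48;2;11;10;13m🬂[38;2;128;47;32m[48;2;11;11;14m🬁[38;2;13;13;16m[48;2;11;10;13m🬂[38;2;13;13;16m[48;2;11;10;13m🬂[38;2;13;13;16m[48;2;11;10;13m🬂[38;2;13;13;16m[48;2;11;10;13m🬂[38;2;13;13;16m[48;2;11;10;13m🬂[38;2;13;13;16m[48;2;11;10;13m🬂[0m
</frame>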